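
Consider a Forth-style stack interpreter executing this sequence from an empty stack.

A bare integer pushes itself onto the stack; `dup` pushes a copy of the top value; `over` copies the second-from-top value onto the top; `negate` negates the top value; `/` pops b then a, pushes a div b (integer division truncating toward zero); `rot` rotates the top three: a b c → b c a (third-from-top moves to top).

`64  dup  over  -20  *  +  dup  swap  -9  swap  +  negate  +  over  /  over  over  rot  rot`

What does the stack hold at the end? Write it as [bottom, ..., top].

64     -> [64]
dup    -> [64, 64]
over   -> [64, 64, 64]
-20    -> [64, 64, 64, -20]
*      -> [64, 64, -1280]
+      -> [64, -1216]
dup    -> [64, -1216, -1216]
swap   -> [64, -1216, -1216]
-9     -> [64, -1216, -1216, -9]
swap   -> [64, -1216, -9, -1216]
+      -> [64, -1216, -1225]
negate -> [64, -1216, 1225]
+      -> [64, 9]
over   -> [64, 9, 64]
/      -> [64, 0]
over   -> [64, 0, 64]
over   -> [64, 0, 64, 0]
rot    -> [64, 64, 0, 0]
rot    -> [64, 0, 0, 64]

[64, 0, 0, 64]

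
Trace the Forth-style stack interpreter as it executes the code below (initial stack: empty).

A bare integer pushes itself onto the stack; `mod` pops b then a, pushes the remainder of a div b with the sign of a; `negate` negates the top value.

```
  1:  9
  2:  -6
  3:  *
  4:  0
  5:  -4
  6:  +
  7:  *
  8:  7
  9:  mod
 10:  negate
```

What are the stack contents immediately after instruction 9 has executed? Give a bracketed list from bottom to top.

9   -> 9
-6  -> 9 -6
*   -> -54
0   -> -54 0
-4  -> -54 0 -4
+   -> -54 -4
*   -> 216
7   -> 216 7
mod -> 6

[6]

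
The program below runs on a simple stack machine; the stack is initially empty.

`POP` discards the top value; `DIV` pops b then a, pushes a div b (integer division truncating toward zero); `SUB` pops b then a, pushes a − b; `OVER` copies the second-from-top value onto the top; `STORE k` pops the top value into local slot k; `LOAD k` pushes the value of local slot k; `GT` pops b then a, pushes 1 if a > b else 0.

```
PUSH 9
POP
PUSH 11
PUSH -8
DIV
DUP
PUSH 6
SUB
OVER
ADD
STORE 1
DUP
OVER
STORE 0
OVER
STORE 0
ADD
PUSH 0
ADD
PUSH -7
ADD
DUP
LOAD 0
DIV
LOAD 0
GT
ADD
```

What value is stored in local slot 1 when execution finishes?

-8

PUSH 9   9
POP      (empty)
PUSH 11  11
PUSH -8  11 -8
DIV      -1
DUP      -1 -1
PUSH 6   -1 -1 6
SUB      -1 -7
OVER     -1 -7 -1
ADD      -1 -8
STORE 1  -1
DUP      -1 -1
OVER     -1 -1 -1
STORE 0  -1 -1
OVER     -1 -1 -1
STORE 0  -1 -1
ADD      -2
PUSH 0   -2 0
ADD      -2
PUSH -7  -2 -7
ADD      -9
DUP      -9 -9
LOAD 0   -9 -9 -1
DIV      -9 9
LOAD 0   -9 9 -1
GT       -9 1
ADD      -8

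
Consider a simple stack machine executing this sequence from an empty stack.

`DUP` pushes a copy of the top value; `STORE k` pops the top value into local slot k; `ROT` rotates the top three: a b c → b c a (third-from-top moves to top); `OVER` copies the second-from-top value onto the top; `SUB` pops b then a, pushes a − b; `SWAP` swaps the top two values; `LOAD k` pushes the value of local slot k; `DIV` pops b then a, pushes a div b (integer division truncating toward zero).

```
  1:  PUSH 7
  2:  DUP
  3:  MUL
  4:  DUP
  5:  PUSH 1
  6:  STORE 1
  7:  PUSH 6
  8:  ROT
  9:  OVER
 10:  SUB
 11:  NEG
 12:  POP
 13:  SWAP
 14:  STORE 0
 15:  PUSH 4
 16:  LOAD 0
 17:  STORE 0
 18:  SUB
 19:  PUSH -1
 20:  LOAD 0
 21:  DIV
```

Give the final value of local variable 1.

1

PUSH 7  → [7]
DUP     → [7, 7]
MUL     → [49]
DUP     → [49, 49]
PUSH 1  → [49, 49, 1]
STORE 1 → [49, 49]
PUSH 6  → [49, 49, 6]
ROT     → [49, 6, 49]
OVER    → [49, 6, 49, 6]
SUB     → [49, 6, 43]
NEG     → [49, 6, -43]
POP     → [49, 6]
SWAP    → [6, 49]
STORE 0 → [6]
PUSH 4  → [6, 4]
LOAD 0  → [6, 4, 49]
STORE 0 → [6, 4]
SUB     → [2]
PUSH -1 → [2, -1]
LOAD 0  → [2, -1, 49]
DIV     → [2, 0]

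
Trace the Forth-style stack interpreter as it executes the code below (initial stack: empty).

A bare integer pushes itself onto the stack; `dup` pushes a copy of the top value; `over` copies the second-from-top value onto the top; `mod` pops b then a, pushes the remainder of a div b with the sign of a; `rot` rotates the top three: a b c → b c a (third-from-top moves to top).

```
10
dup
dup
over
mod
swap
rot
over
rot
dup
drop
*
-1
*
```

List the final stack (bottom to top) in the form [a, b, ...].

10    [10]
dup   [10, 10]
dup   [10, 10, 10]
over  [10, 10, 10, 10]
mod   [10, 10, 0]
swap  [10, 0, 10]
rot   [0, 10, 10]
over  [0, 10, 10, 10]
rot   [0, 10, 10, 10]
dup   [0, 10, 10, 10, 10]
drop  [0, 10, 10, 10]
*     [0, 10, 100]
-1    [0, 10, 100, -1]
*     [0, 10, -100]

[0, 10, -100]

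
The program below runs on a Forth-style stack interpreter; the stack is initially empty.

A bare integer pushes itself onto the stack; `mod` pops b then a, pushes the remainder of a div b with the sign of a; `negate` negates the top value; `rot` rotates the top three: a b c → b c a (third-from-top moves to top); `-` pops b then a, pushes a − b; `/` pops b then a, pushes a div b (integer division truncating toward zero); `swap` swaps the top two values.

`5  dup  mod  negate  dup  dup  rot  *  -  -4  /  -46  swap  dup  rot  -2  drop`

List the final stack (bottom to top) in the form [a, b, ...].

5      -> [5]
dup    -> [5, 5]
mod    -> [0]
negate -> [0]
dup    -> [0, 0]
dup    -> [0, 0, 0]
rot    -> [0, 0, 0]
*      -> [0, 0]
-      -> [0]
-4     -> [0, -4]
/      -> [0]
-46    -> [0, -46]
swap   -> [-46, 0]
dup    -> [-46, 0, 0]
rot    -> [0, 0, -46]
-2     -> [0, 0, -46, -2]
drop   -> [0, 0, -46]

[0, 0, -46]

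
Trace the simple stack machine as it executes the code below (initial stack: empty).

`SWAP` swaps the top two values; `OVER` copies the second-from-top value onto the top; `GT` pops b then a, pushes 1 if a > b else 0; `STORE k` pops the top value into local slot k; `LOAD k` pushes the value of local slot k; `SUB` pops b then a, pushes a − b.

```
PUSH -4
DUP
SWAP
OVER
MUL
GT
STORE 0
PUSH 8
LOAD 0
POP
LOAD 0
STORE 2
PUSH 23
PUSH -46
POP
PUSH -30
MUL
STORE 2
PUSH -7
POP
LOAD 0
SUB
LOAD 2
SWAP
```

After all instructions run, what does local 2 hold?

PUSH -4  -> [-4]
DUP      -> [-4, -4]
SWAP     -> [-4, -4]
OVER     -> [-4, -4, -4]
MUL      -> [-4, 16]
GT       -> [0]
STORE 0  -> []
PUSH 8   -> [8]
LOAD 0   -> [8, 0]
POP      -> [8]
LOAD 0   -> [8, 0]
STORE 2  -> [8]
PUSH 23  -> [8, 23]
PUSH -46 -> [8, 23, -46]
POP      -> [8, 23]
PUSH -30 -> [8, 23, -30]
MUL      -> [8, -690]
STORE 2  -> [8]
PUSH -7  -> [8, -7]
POP      -> [8]
LOAD 0   -> [8, 0]
SUB      -> [8]
LOAD 2   -> [8, -690]
SWAP     -> [-690, 8]

-690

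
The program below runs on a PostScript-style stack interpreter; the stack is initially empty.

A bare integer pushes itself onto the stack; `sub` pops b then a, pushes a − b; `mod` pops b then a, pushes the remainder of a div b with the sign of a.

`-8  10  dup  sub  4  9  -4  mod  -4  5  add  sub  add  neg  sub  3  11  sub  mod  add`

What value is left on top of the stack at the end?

-4

-8  → [-8]
10  → [-8, 10]
dup → [-8, 10, 10]
sub → [-8, 0]
4   → [-8, 0, 4]
9   → [-8, 0, 4, 9]
-4  → [-8, 0, 4, 9, -4]
mod → [-8, 0, 4, 1]
-4  → [-8, 0, 4, 1, -4]
5   → [-8, 0, 4, 1, -4, 5]
add → [-8, 0, 4, 1, 1]
sub → [-8, 0, 4, 0]
add → [-8, 0, 4]
neg → [-8, 0, -4]
sub → [-8, 4]
3   → [-8, 4, 3]
11  → [-8, 4, 3, 11]
sub → [-8, 4, -8]
mod → [-8, 4]
add → [-4]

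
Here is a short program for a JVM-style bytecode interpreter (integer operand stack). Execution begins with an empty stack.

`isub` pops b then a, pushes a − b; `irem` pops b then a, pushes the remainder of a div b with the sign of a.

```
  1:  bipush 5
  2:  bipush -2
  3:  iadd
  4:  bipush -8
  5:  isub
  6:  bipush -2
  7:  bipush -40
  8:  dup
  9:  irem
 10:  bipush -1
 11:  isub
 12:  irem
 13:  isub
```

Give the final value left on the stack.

11

bipush 5    [5]
bipush -2   [5, -2]
iadd        [3]
bipush -8   [3, -8]
isub        [11]
bipush -2   [11, -2]
bipush -40  [11, -2, -40]
dup         [11, -2, -40, -40]
irem        [11, -2, 0]
bipush -1   [11, -2, 0, -1]
isub        [11, -2, 1]
irem        [11, 0]
isub        [11]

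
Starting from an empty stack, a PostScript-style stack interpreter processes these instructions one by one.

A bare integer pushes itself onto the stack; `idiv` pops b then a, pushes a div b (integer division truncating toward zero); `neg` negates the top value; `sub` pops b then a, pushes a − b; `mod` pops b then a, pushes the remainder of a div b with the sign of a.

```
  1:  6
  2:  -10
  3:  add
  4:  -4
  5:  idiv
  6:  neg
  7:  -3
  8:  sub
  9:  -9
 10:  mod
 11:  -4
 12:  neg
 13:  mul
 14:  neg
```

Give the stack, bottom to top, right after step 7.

6    → 6
-10  → 6 -10
add  → -4
-4   → -4 -4
idiv → 1
neg  → -1
-3   → -1 -3

[-1, -3]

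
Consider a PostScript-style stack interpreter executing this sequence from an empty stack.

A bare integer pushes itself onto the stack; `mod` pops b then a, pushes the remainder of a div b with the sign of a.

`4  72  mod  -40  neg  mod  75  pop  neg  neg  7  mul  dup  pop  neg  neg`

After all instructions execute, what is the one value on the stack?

4   → 4
72  → 4 72
mod → 4
-40 → 4 -40
neg → 4 40
mod → 4
75  → 4 75
pop → 4
neg → -4
neg → 4
7   → 4 7
mul → 28
dup → 28 28
pop → 28
neg → -28
neg → 28

28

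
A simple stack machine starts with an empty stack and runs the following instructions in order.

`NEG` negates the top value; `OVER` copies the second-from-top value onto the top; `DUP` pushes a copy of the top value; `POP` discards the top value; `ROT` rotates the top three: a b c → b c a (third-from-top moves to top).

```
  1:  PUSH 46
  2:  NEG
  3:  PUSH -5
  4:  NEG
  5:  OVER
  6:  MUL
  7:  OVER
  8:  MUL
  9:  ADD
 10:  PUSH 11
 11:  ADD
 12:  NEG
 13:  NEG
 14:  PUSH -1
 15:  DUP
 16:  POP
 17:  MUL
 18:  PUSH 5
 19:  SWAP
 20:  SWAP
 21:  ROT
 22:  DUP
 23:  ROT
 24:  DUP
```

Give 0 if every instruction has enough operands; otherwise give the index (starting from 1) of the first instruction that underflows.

21

PUSH 46 : 46
NEG     : -46
PUSH -5 : -46 -5
NEG     : -46 5
OVER    : -46 5 -46
MUL     : -46 -230
OVER    : -46 -230 -46
MUL     : -46 10580
ADD     : 10534
PUSH 11 : 10534 11
ADD     : 10545
NEG     : -10545
NEG     : 10545
PUSH -1 : 10545 -1
DUP     : 10545 -1 -1
POP     : 10545 -1
MUL     : -10545
PUSH 5  : -10545 5
SWAP    : 5 -10545
SWAP    : -10545 5
ROT  — needs 3 operands, stack has 2 → underflow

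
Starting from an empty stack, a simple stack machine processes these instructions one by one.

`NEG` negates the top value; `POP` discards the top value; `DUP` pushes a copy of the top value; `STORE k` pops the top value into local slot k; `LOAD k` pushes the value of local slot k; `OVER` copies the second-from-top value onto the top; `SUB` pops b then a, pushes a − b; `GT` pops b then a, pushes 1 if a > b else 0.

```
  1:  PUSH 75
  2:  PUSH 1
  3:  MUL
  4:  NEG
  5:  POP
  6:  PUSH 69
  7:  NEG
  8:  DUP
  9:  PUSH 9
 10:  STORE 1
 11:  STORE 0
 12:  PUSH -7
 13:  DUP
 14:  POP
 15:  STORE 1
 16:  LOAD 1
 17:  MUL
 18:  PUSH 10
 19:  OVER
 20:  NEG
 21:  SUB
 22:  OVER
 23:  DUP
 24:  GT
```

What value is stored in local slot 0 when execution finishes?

-69

PUSH 75 : [75]
PUSH 1  : [75, 1]
MUL     : [75]
NEG     : [-75]
POP     : []
PUSH 69 : [69]
NEG     : [-69]
DUP     : [-69, -69]
PUSH 9  : [-69, -69, 9]
STORE 1 : [-69, -69]
STORE 0 : [-69]
PUSH -7 : [-69, -7]
DUP     : [-69, -7, -7]
POP     : [-69, -7]
STORE 1 : [-69]
LOAD 1  : [-69, -7]
MUL     : [483]
PUSH 10 : [483, 10]
OVER    : [483, 10, 483]
NEG     : [483, 10, -483]
SUB     : [483, 493]
OVER    : [483, 493, 483]
DUP     : [483, 493, 483, 483]
GT      : [483, 493, 0]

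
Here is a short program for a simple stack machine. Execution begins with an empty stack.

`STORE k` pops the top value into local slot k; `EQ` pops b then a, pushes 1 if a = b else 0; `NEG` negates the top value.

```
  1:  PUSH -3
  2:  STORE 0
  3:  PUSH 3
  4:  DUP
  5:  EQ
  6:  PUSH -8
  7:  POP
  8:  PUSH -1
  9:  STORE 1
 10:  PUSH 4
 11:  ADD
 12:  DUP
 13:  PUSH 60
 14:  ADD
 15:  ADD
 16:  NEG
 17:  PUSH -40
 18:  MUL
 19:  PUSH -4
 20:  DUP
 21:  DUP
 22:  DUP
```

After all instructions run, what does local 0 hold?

-3

PUSH -3   [-3]
STORE 0   []
PUSH 3    [3]
DUP       [3, 3]
EQ        [1]
PUSH -8   [1, -8]
POP       [1]
PUSH -1   [1, -1]
STORE 1   [1]
PUSH 4    [1, 4]
ADD       [5]
DUP       [5, 5]
PUSH 60   [5, 5, 60]
ADD       [5, 65]
ADD       [70]
NEG       [-70]
PUSH -40  [-70, -40]
MUL       [2800]
PUSH -4   [2800, -4]
DUP       [2800, -4, -4]
DUP       [2800, -4, -4, -4]
DUP       [2800, -4, -4, -4, -4]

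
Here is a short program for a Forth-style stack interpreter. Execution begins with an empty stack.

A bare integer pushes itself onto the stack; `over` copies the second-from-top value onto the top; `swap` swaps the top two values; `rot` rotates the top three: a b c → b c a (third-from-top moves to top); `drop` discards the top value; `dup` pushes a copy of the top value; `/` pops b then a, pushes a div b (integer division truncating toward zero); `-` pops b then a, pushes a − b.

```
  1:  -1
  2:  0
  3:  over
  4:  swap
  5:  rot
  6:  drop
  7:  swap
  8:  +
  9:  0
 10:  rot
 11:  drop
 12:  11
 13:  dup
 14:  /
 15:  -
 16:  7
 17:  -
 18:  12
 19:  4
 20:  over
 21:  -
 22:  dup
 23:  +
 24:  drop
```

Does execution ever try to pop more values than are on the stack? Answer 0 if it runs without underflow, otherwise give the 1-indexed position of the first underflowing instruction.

10

-1    -1
0     -1 0
over  -1 0 -1
swap  -1 -1 0
rot   -1 0 -1
drop  -1 0
swap  0 -1
+     -1
0     -1 0
rot  — needs 3 operands, stack has 2 → underflow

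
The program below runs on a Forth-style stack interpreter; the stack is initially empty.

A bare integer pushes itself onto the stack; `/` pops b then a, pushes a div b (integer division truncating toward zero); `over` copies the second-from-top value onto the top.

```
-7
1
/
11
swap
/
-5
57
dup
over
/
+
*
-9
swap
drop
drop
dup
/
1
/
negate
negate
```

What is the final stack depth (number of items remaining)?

-7     -> -7
1      -> -7 1
/      -> -7
11     -> -7 11
swap   -> 11 -7
/      -> -1
-5     -> -1 -5
57     -> -1 -5 57
dup    -> -1 -5 57 57
over   -> -1 -5 57 57 57
/      -> -1 -5 57 1
+      -> -1 -5 58
*      -> -1 -290
-9     -> -1 -290 -9
swap   -> -1 -9 -290
drop   -> -1 -9
drop   -> -1
dup    -> -1 -1
/      -> 1
1      -> 1 1
/      -> 1
negate -> -1
negate -> 1

1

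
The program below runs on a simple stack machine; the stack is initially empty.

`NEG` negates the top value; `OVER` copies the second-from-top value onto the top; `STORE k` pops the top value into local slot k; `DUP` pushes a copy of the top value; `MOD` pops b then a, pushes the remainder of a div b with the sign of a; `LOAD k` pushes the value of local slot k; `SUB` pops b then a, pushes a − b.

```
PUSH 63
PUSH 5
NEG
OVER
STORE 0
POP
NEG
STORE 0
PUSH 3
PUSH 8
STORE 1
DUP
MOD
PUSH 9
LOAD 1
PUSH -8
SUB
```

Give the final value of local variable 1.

PUSH 63 : 63
PUSH 5  : 63 5
NEG     : 63 -5
OVER    : 63 -5 63
STORE 0 : 63 -5
POP     : 63
NEG     : -63
STORE 0 : (empty)
PUSH 3  : 3
PUSH 8  : 3 8
STORE 1 : 3
DUP     : 3 3
MOD     : 0
PUSH 9  : 0 9
LOAD 1  : 0 9 8
PUSH -8 : 0 9 8 -8
SUB     : 0 9 16

8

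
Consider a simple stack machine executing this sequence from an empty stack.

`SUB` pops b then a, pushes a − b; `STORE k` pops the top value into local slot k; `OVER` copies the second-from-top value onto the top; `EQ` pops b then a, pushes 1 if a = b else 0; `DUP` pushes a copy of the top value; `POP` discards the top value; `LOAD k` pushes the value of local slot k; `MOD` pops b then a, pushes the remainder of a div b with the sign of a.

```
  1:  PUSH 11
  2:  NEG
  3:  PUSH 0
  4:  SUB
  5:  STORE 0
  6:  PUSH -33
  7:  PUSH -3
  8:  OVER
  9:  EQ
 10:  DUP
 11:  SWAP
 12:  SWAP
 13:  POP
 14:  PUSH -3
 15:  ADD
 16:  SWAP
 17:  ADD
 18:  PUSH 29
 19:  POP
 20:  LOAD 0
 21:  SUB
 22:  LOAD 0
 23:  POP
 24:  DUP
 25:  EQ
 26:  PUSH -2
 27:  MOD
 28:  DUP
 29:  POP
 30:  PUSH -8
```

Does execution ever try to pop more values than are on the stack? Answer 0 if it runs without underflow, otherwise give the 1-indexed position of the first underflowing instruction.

PUSH 11  → 11
NEG      → -11
PUSH 0   → -11 0
SUB      → -11
STORE 0  → (empty)
PUSH -33 → -33
PUSH -3  → -33 -3
OVER     → -33 -3 -33
EQ       → -33 0
DUP      → -33 0 0
SWAP     → -33 0 0
SWAP     → -33 0 0
POP      → -33 0
PUSH -3  → -33 0 -3
ADD      → -33 -3
SWAP     → -3 -33
ADD      → -36
PUSH 29  → -36 29
POP      → -36
LOAD 0   → -36 -11
SUB      → -25
LOAD 0   → -25 -11
POP      → -25
DUP      → -25 -25
EQ       → 1
PUSH -2  → 1 -2
MOD      → 1
DUP      → 1 1
POP      → 1
PUSH -8  → 1 -8

0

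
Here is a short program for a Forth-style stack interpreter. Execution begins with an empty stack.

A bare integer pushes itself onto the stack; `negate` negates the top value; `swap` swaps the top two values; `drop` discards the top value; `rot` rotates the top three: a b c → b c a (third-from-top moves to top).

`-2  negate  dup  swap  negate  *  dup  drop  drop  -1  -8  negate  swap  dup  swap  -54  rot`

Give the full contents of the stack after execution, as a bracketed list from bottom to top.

-2     -> -2
negate -> 2
dup    -> 2 2
swap   -> 2 2
negate -> 2 -2
*      -> -4
dup    -> -4 -4
drop   -> -4
drop   -> (empty)
-1     -> -1
-8     -> -1 -8
negate -> -1 8
swap   -> 8 -1
dup    -> 8 -1 -1
swap   -> 8 -1 -1
-54    -> 8 -1 -1 -54
rot    -> 8 -1 -54 -1

[8, -1, -54, -1]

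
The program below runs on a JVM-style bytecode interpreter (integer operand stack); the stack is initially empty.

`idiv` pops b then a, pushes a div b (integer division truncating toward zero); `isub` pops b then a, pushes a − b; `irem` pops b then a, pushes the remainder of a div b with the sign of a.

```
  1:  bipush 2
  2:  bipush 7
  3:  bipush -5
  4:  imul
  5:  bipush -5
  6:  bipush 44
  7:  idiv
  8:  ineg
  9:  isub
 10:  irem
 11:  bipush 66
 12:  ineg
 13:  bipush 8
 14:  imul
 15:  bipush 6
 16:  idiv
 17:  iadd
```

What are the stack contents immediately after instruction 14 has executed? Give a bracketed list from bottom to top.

[2, -528]

bipush 2  -> [2]
bipush 7  -> [2, 7]
bipush -5 -> [2, 7, -5]
imul      -> [2, -35]
bipush -5 -> [2, -35, -5]
bipush 44 -> [2, -35, -5, 44]
idiv      -> [2, -35, 0]
ineg      -> [2, -35, 0]
isub      -> [2, -35]
irem      -> [2]
bipush 66 -> [2, 66]
ineg      -> [2, -66]
bipush 8  -> [2, -66, 8]
imul      -> [2, -528]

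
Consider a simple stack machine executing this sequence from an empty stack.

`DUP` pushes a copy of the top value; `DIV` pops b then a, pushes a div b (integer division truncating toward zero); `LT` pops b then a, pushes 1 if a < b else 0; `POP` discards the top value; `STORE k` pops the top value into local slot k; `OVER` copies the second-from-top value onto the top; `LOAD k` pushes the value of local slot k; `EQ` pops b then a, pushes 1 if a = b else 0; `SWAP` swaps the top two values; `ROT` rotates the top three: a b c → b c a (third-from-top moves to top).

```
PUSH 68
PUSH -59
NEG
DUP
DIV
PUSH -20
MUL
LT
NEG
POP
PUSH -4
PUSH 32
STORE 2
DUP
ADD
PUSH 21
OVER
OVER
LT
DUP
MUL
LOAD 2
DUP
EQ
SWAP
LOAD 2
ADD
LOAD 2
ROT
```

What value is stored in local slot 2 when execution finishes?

32

PUSH 68  → [68]
PUSH -59 → [68, -59]
NEG      → [68, 59]
DUP      → [68, 59, 59]
DIV      → [68, 1]
PUSH -20 → [68, 1, -20]
MUL      → [68, -20]
LT       → [0]
NEG      → [0]
POP      → []
PUSH -4  → [-4]
PUSH 32  → [-4, 32]
STORE 2  → [-4]
DUP      → [-4, -4]
ADD      → [-8]
PUSH 21  → [-8, 21]
OVER     → [-8, 21, -8]
OVER     → [-8, 21, -8, 21]
LT       → [-8, 21, 1]
DUP      → [-8, 21, 1, 1]
MUL      → [-8, 21, 1]
LOAD 2   → [-8, 21, 1, 32]
DUP      → [-8, 21, 1, 32, 32]
EQ       → [-8, 21, 1, 1]
SWAP     → [-8, 21, 1, 1]
LOAD 2   → [-8, 21, 1, 1, 32]
ADD      → [-8, 21, 1, 33]
LOAD 2   → [-8, 21, 1, 33, 32]
ROT      → [-8, 21, 33, 32, 1]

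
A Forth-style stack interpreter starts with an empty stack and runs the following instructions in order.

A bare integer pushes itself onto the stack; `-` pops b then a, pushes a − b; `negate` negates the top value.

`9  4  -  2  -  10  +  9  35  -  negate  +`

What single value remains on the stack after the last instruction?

39

9      : 9
4      : 9 4
-      : 5
2      : 5 2
-      : 3
10     : 3 10
+      : 13
9      : 13 9
35     : 13 9 35
-      : 13 -26
negate : 13 26
+      : 39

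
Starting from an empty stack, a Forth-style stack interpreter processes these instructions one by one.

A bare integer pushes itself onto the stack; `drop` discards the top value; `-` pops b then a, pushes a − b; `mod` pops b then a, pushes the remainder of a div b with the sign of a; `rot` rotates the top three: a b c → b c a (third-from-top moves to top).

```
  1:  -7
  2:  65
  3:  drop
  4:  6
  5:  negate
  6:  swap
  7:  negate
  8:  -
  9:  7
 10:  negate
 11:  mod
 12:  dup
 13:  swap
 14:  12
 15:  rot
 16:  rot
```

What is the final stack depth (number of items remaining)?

3

-7     -> -7
65     -> -7 65
drop   -> -7
6      -> -7 6
negate -> -7 -6
swap   -> -6 -7
negate -> -6 7
-      -> -13
7      -> -13 7
negate -> -13 -7
mod    -> -6
dup    -> -6 -6
swap   -> -6 -6
12     -> -6 -6 12
rot    -> -6 12 -6
rot    -> 12 -6 -6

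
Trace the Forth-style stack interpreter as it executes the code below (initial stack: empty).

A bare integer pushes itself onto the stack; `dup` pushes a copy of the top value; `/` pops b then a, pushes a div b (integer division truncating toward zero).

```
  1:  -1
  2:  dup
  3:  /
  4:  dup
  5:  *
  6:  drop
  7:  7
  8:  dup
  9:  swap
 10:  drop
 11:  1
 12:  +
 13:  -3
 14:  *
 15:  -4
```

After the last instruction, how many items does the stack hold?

2

-1   -> [-1]
dup  -> [-1, -1]
/    -> [1]
dup  -> [1, 1]
*    -> [1]
drop -> []
7    -> [7]
dup  -> [7, 7]
swap -> [7, 7]
drop -> [7]
1    -> [7, 1]
+    -> [8]
-3   -> [8, -3]
*    -> [-24]
-4   -> [-24, -4]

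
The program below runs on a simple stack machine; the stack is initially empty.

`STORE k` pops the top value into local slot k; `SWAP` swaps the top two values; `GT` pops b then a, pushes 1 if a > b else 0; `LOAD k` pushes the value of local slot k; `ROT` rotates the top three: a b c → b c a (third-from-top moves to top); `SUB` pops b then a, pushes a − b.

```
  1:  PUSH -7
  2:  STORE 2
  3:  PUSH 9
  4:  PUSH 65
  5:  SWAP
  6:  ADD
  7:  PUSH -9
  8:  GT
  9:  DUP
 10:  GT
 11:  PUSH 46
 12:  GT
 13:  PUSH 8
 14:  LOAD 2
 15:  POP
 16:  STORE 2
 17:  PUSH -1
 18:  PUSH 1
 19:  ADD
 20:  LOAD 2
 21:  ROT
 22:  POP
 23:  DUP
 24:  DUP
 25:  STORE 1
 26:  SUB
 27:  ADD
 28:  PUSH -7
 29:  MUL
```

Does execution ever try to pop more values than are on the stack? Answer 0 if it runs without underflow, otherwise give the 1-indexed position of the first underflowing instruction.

0

PUSH -7  [-7]
STORE 2  []
PUSH 9   [9]
PUSH 65  [9, 65]
SWAP     [65, 9]
ADD      [74]
PUSH -9  [74, -9]
GT       [1]
DUP      [1, 1]
GT       [0]
PUSH 46  [0, 46]
GT       [0]
PUSH 8   [0, 8]
LOAD 2   [0, 8, -7]
POP      [0, 8]
STORE 2  [0]
PUSH -1  [0, -1]
PUSH 1   [0, -1, 1]
ADD      [0, 0]
LOAD 2   [0, 0, 8]
ROT      [0, 8, 0]
POP      [0, 8]
DUP      [0, 8, 8]
DUP      [0, 8, 8, 8]
STORE 1  [0, 8, 8]
SUB      [0, 0]
ADD      [0]
PUSH -7  [0, -7]
MUL      [0]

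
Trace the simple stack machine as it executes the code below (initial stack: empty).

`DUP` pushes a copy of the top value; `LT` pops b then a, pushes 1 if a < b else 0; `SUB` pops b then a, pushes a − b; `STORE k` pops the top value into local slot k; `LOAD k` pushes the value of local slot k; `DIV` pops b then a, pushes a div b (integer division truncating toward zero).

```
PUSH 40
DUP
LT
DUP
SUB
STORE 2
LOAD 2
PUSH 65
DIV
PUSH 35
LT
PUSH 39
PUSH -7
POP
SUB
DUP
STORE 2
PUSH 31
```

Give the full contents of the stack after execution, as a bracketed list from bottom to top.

PUSH 40 → 40
DUP     → 40 40
LT      → 0
DUP     → 0 0
SUB     → 0
STORE 2 → (empty)
LOAD 2  → 0
PUSH 65 → 0 65
DIV     → 0
PUSH 35 → 0 35
LT      → 1
PUSH 39 → 1 39
PUSH -7 → 1 39 -7
POP     → 1 39
SUB     → -38
DUP     → -38 -38
STORE 2 → -38
PUSH 31 → -38 31

[-38, 31]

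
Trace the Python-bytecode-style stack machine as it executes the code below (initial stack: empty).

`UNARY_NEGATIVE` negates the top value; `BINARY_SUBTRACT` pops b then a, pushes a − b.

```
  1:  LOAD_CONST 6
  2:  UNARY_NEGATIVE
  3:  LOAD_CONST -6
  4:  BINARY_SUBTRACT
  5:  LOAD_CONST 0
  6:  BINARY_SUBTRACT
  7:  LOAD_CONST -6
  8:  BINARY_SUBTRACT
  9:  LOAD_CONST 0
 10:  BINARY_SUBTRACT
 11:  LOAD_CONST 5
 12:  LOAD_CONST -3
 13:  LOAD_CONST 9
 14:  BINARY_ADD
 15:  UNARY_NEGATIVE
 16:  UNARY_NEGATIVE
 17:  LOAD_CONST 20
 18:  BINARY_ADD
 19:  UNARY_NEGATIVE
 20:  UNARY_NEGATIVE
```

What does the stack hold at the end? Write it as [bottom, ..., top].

[6, 5, 26]

LOAD_CONST 6    -> 6
UNARY_NEGATIVE  -> -6
LOAD_CONST -6   -> -6 -6
BINARY_SUBTRACT -> 0
LOAD_CONST 0    -> 0 0
BINARY_SUBTRACT -> 0
LOAD_CONST -6   -> 0 -6
BINARY_SUBTRACT -> 6
LOAD_CONST 0    -> 6 0
BINARY_SUBTRACT -> 6
LOAD_CONST 5    -> 6 5
LOAD_CONST -3   -> 6 5 -3
LOAD_CONST 9    -> 6 5 -3 9
BINARY_ADD      -> 6 5 6
UNARY_NEGATIVE  -> 6 5 -6
UNARY_NEGATIVE  -> 6 5 6
LOAD_CONST 20   -> 6 5 6 20
BINARY_ADD      -> 6 5 26
UNARY_NEGATIVE  -> 6 5 -26
UNARY_NEGATIVE  -> 6 5 26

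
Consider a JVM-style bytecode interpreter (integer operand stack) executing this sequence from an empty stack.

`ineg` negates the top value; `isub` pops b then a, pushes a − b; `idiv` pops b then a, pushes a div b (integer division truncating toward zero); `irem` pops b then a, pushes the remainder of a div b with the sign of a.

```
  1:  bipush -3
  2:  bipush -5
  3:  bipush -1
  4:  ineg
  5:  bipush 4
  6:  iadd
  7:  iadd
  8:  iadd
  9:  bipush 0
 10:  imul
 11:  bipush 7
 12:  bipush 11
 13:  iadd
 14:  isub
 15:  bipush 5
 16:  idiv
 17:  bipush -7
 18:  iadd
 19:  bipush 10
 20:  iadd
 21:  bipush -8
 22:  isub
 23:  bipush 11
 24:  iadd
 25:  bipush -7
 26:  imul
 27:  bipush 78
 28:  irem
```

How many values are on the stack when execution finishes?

1

bipush -3 -> [-3]
bipush -5 -> [-3, -5]
bipush -1 -> [-3, -5, -1]
ineg      -> [-3, -5, 1]
bipush 4  -> [-3, -5, 1, 4]
iadd      -> [-3, -5, 5]
iadd      -> [-3, 0]
iadd      -> [-3]
bipush 0  -> [-3, 0]
imul      -> [0]
bipush 7  -> [0, 7]
bipush 11 -> [0, 7, 11]
iadd      -> [0, 18]
isub      -> [-18]
bipush 5  -> [-18, 5]
idiv      -> [-3]
bipush -7 -> [-3, -7]
iadd      -> [-10]
bipush 10 -> [-10, 10]
iadd      -> [0]
bipush -8 -> [0, -8]
isub      -> [8]
bipush 11 -> [8, 11]
iadd      -> [19]
bipush -7 -> [19, -7]
imul      -> [-133]
bipush 78 -> [-133, 78]
irem      -> [-55]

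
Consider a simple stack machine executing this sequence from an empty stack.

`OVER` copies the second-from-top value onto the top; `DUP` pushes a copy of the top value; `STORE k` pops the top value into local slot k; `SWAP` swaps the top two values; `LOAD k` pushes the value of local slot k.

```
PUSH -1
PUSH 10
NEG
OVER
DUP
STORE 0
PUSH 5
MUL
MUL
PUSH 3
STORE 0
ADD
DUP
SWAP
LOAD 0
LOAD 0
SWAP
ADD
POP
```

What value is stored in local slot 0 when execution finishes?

3

PUSH -1 → [-1]
PUSH 10 → [-1, 10]
NEG     → [-1, -10]
OVER    → [-1, -10, -1]
DUP     → [-1, -10, -1, -1]
STORE 0 → [-1, -10, -1]
PUSH 5  → [-1, -10, -1, 5]
MUL     → [-1, -10, -5]
MUL     → [-1, 50]
PUSH 3  → [-1, 50, 3]
STORE 0 → [-1, 50]
ADD     → [49]
DUP     → [49, 49]
SWAP    → [49, 49]
LOAD 0  → [49, 49, 3]
LOAD 0  → [49, 49, 3, 3]
SWAP    → [49, 49, 3, 3]
ADD     → [49, 49, 6]
POP     → [49, 49]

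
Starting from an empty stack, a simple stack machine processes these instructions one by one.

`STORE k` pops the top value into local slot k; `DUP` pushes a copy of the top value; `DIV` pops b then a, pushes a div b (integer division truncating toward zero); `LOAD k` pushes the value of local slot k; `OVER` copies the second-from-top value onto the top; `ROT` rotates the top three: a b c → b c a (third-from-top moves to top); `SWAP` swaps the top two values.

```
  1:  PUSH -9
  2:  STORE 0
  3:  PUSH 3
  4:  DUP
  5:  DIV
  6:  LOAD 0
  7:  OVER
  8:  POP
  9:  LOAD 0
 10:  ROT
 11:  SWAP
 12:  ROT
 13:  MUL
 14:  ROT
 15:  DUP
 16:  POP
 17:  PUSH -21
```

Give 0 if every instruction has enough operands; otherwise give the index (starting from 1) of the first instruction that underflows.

PUSH -9 : [-9]
STORE 0 : []
PUSH 3  : [3]
DUP     : [3, 3]
DIV     : [1]
LOAD 0  : [1, -9]
OVER    : [1, -9, 1]
POP     : [1, -9]
LOAD 0  : [1, -9, -9]
ROT     : [-9, -9, 1]
SWAP    : [-9, 1, -9]
ROT     : [1, -9, -9]
MUL     : [1, 81]
ROT  — needs 3 operands, stack has 2 → underflow

14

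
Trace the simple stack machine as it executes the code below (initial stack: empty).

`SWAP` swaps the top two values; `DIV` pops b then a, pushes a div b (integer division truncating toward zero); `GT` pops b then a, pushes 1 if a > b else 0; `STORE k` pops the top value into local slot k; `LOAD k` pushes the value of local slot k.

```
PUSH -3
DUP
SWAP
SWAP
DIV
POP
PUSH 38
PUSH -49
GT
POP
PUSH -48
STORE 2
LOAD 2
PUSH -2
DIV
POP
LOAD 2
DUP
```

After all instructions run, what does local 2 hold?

PUSH -3  → [-3]
DUP      → [-3, -3]
SWAP     → [-3, -3]
SWAP     → [-3, -3]
DIV      → [1]
POP      → []
PUSH 38  → [38]
PUSH -49 → [38, -49]
GT       → [1]
POP      → []
PUSH -48 → [-48]
STORE 2  → []
LOAD 2   → [-48]
PUSH -2  → [-48, -2]
DIV      → [24]
POP      → []
LOAD 2   → [-48]
DUP      → [-48, -48]

-48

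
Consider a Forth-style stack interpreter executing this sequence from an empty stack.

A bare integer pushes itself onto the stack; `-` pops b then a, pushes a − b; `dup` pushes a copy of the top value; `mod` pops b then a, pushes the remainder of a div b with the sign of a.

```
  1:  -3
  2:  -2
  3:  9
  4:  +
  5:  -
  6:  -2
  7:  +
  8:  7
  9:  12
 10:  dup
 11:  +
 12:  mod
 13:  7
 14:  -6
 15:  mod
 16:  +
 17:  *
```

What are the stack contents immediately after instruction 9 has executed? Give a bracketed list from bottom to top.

-3 : [-3]
-2 : [-3, -2]
9  : [-3, -2, 9]
+  : [-3, 7]
-  : [-10]
-2 : [-10, -2]
+  : [-12]
7  : [-12, 7]
12 : [-12, 7, 12]

[-12, 7, 12]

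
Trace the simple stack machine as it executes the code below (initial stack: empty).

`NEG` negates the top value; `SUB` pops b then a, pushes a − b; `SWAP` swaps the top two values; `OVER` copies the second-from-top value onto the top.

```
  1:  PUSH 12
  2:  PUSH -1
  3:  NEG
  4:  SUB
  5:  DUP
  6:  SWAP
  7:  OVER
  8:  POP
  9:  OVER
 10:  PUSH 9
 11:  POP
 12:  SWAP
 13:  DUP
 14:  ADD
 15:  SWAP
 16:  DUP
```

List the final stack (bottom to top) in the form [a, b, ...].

[11, 22, 11, 11]

PUSH 12 → [12]
PUSH -1 → [12, -1]
NEG     → [12, 1]
SUB     → [11]
DUP     → [11, 11]
SWAP    → [11, 11]
OVER    → [11, 11, 11]
POP     → [11, 11]
OVER    → [11, 11, 11]
PUSH 9  → [11, 11, 11, 9]
POP     → [11, 11, 11]
SWAP    → [11, 11, 11]
DUP     → [11, 11, 11, 11]
ADD     → [11, 11, 22]
SWAP    → [11, 22, 11]
DUP     → [11, 22, 11, 11]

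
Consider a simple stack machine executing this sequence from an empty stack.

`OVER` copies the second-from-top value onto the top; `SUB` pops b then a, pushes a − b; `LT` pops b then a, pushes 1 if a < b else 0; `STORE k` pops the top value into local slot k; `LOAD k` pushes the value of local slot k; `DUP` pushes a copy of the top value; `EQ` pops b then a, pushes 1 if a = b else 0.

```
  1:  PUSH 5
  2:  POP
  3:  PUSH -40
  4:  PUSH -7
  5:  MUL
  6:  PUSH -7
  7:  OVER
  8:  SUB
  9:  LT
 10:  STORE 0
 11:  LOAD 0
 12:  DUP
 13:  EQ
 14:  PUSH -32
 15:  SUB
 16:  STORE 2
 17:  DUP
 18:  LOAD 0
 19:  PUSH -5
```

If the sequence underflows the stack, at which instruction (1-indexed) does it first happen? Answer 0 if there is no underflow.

PUSH 5   → [5]
POP      → []
PUSH -40 → [-40]
PUSH -7  → [-40, -7]
MUL      → [280]
PUSH -7  → [280, -7]
OVER     → [280, -7, 280]
SUB      → [280, -287]
LT       → [0]
STORE 0  → []
LOAD 0   → [0]
DUP      → [0, 0]
EQ       → [1]
PUSH -32 → [1, -32]
SUB      → [33]
STORE 2  → []
DUP  — needs 1 operand, stack has 0 → underflow

17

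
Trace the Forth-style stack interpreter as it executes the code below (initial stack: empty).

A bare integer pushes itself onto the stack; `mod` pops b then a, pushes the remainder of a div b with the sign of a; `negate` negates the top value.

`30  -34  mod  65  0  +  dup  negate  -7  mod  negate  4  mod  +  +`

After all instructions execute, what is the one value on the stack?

97

30     → [30]
-34    → [30, -34]
mod    → [30]
65     → [30, 65]
0      → [30, 65, 0]
+      → [30, 65]
dup    → [30, 65, 65]
negate → [30, 65, -65]
-7     → [30, 65, -65, -7]
mod    → [30, 65, -2]
negate → [30, 65, 2]
4      → [30, 65, 2, 4]
mod    → [30, 65, 2]
+      → [30, 67]
+      → [97]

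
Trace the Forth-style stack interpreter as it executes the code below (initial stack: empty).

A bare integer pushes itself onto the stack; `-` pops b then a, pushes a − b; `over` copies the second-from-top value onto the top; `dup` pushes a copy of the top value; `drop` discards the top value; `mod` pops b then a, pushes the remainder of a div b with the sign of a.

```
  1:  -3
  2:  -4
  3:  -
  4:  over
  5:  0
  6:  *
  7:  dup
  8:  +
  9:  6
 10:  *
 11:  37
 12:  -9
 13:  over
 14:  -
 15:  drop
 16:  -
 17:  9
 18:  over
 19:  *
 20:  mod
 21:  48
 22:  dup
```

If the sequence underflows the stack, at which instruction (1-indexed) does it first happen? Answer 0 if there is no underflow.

4

-3 : [-3]
-4 : [-3, -4]
-  : [1]
over  — needs 2 operands, stack has 1 → underflow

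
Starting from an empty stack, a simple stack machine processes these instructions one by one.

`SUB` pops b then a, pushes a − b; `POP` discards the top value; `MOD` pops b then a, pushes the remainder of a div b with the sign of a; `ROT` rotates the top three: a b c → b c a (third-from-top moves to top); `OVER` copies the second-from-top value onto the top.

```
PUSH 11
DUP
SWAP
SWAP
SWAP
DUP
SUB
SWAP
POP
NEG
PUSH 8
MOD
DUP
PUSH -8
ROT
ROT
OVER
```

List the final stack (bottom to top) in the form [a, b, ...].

[-8, 0, 0, 0]

PUSH 11 : [11]
DUP     : [11, 11]
SWAP    : [11, 11]
SWAP    : [11, 11]
SWAP    : [11, 11]
DUP     : [11, 11, 11]
SUB     : [11, 0]
SWAP    : [0, 11]
POP     : [0]
NEG     : [0]
PUSH 8  : [0, 8]
MOD     : [0]
DUP     : [0, 0]
PUSH -8 : [0, 0, -8]
ROT     : [0, -8, 0]
ROT     : [-8, 0, 0]
OVER    : [-8, 0, 0, 0]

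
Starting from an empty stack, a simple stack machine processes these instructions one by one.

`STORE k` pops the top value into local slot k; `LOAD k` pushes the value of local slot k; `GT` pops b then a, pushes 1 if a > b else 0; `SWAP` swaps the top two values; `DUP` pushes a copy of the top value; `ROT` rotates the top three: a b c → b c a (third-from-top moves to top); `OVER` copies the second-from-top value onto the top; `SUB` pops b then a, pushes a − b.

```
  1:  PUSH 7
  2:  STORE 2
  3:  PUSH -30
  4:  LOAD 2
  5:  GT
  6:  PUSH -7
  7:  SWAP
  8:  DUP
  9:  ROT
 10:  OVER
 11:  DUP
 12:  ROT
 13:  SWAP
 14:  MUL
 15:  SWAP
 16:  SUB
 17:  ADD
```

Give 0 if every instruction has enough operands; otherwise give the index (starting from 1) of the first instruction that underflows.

PUSH 7   → 7
STORE 2  → (empty)
PUSH -30 → -30
LOAD 2   → -30 7
GT       → 0
PUSH -7  → 0 -7
SWAP     → -7 0
DUP      → -7 0 0
ROT      → 0 0 -7
OVER     → 0 0 -7 0
DUP      → 0 0 -7 0 0
ROT      → 0 0 0 0 -7
SWAP     → 0 0 0 -7 0
MUL      → 0 0 0 0
SWAP     → 0 0 0 0
SUB      → 0 0 0
ADD      → 0 0

0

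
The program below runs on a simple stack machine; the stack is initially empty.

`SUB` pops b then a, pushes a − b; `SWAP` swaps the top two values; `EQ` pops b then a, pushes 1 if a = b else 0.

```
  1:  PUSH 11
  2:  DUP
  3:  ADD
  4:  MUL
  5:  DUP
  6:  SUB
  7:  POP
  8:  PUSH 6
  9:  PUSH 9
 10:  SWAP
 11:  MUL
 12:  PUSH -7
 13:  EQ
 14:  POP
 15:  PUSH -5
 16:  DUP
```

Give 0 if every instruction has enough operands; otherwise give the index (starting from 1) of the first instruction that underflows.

PUSH 11 -> [11]
DUP     -> [11, 11]
ADD     -> [22]
MUL  — needs 2 operands, stack has 1 → underflow

4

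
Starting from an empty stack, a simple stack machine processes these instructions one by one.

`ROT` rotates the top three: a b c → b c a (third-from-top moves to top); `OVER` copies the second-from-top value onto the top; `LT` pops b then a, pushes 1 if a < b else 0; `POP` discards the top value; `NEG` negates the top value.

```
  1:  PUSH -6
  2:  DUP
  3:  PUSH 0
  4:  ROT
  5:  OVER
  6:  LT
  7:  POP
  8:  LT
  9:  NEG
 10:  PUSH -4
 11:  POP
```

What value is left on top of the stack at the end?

-1

PUSH -6 -> [-6]
DUP     -> [-6, -6]
PUSH 0  -> [-6, -6, 0]
ROT     -> [-6, 0, -6]
OVER    -> [-6, 0, -6, 0]
LT      -> [-6, 0, 1]
POP     -> [-6, 0]
LT      -> [1]
NEG     -> [-1]
PUSH -4 -> [-1, -4]
POP     -> [-1]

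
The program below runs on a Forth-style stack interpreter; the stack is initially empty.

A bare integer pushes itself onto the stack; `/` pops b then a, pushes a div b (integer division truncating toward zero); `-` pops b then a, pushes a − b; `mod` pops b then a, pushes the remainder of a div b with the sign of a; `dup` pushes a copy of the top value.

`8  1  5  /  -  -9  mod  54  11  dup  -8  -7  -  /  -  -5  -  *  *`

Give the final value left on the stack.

11664

8    [8]
1    [8, 1]
5    [8, 1, 5]
/    [8, 0]
-    [8]
-9   [8, -9]
mod  [8]
54   [8, 54]
11   [8, 54, 11]
dup  [8, 54, 11, 11]
-8   [8, 54, 11, 11, -8]
-7   [8, 54, 11, 11, -8, -7]
-    [8, 54, 11, 11, -1]
/    [8, 54, 11, -11]
-    [8, 54, 22]
-5   [8, 54, 22, -5]
-    [8, 54, 27]
*    [8, 1458]
*    [11664]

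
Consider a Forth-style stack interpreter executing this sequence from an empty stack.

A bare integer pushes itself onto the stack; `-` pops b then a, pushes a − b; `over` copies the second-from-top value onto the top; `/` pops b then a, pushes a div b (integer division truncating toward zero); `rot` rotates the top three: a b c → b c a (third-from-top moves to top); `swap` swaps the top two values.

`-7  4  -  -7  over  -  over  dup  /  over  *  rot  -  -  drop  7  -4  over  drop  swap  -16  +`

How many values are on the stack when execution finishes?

2

-7    [-7]
4     [-7, 4]
-     [-11]
-7    [-11, -7]
over  [-11, -7, -11]
-     [-11, 4]
over  [-11, 4, -11]
dup   [-11, 4, -11, -11]
/     [-11, 4, 1]
over  [-11, 4, 1, 4]
*     [-11, 4, 4]
rot   [4, 4, -11]
-     [4, 15]
-     [-11]
drop  []
7     [7]
-4    [7, -4]
over  [7, -4, 7]
drop  [7, -4]
swap  [-4, 7]
-16   [-4, 7, -16]
+     [-4, -9]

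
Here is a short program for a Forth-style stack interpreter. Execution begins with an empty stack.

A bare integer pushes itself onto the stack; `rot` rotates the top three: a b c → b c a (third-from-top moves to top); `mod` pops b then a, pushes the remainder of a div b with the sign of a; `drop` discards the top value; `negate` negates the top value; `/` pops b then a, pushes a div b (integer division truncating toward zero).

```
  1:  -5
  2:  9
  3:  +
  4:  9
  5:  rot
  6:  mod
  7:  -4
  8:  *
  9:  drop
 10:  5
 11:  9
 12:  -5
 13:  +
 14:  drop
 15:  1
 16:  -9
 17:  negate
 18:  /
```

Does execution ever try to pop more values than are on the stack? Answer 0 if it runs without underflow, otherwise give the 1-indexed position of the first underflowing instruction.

5

-5 : -5
9  : -5 9
+  : 4
9  : 4 9
rot  — needs 3 operands, stack has 2 → underflow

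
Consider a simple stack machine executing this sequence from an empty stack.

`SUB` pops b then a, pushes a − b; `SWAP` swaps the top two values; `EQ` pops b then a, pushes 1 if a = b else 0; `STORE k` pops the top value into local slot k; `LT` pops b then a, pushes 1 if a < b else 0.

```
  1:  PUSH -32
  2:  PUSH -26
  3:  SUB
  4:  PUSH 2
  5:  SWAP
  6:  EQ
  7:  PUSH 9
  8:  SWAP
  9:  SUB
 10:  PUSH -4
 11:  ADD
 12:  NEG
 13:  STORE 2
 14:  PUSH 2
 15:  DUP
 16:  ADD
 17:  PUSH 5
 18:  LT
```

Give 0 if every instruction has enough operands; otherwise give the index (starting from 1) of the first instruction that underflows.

0

PUSH -32 → [-32]
PUSH -26 → [-32, -26]
SUB      → [-6]
PUSH 2   → [-6, 2]
SWAP     → [2, -6]
EQ       → [0]
PUSH 9   → [0, 9]
SWAP     → [9, 0]
SUB      → [9]
PUSH -4  → [9, -4]
ADD      → [5]
NEG      → [-5]
STORE 2  → []
PUSH 2   → [2]
DUP      → [2, 2]
ADD      → [4]
PUSH 5   → [4, 5]
LT       → [1]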